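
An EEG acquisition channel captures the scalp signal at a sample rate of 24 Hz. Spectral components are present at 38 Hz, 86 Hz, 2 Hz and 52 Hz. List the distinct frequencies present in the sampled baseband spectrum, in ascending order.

2 Hz, 4 Hz, 10 Hz

fs/2 = 12 Hz.
38 Hz mod fs = 14 Hz.
14 Hz > fs/2 = 12 Hz, folds to fs − 14 Hz = 10 Hz.
86 Hz mod fs = 14 Hz.
14 Hz > fs/2 = 12 Hz, folds to fs − 14 Hz = 10 Hz.
2 Hz ≤ fs/2 = 12 Hz, passes unchanged.
52 Hz mod fs = 4 Hz.
4 Hz ≤ fs/2 = 12 Hz, appears at 4 Hz.
Distinct values: {2 Hz, 4 Hz, 10 Hz}.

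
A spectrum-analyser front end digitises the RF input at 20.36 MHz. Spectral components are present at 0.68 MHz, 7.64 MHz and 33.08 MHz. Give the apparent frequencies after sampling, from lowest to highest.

0.68 MHz, 7.64 MHz

fs/2 = 10.18 MHz.
0.68 MHz ≤ fs/2 = 10.18 MHz, passes unchanged.
7.64 MHz ≤ fs/2 = 10.18 MHz, passes unchanged.
33.08 MHz mod fs = 12.72 MHz.
12.72 MHz > fs/2 = 10.18 MHz, folds to fs − 12.72 MHz = 7.64 MHz.
Distinct values: {0.68 MHz, 7.64 MHz}.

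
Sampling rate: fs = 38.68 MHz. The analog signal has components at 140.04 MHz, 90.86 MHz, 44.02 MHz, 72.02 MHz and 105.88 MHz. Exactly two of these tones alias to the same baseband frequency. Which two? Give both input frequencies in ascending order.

fs/2 = 19.34 MHz.
140.04 MHz mod fs = 24 MHz.
24 MHz > fs/2 = 19.34 MHz, folds to fs − 24 MHz = 14.68 MHz.
90.86 MHz mod fs = 13.5 MHz.
13.5 MHz ≤ fs/2 = 19.34 MHz, appears at 13.5 MHz.
44.02 MHz mod fs = 5.34 MHz.
5.34 MHz ≤ fs/2 = 19.34 MHz, appears at 5.34 MHz.
72.02 MHz mod fs = 33.34 MHz.
33.34 MHz > fs/2 = 19.34 MHz, folds to fs − 33.34 MHz = 5.34 MHz.
105.88 MHz mod fs = 28.52 MHz.
28.52 MHz > fs/2 = 19.34 MHz, folds to fs − 28.52 MHz = 10.16 MHz.
44.02 MHz and 72.02 MHz both map to 5.34 MHz.

44.02 MHz, 72.02 MHz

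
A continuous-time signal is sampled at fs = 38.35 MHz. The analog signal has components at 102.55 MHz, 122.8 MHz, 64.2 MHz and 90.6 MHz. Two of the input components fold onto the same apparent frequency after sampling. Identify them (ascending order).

fs/2 = 19.175 MHz.
102.55 MHz mod fs = 25.85 MHz.
25.85 MHz > fs/2 = 19.175 MHz, folds to fs − 25.85 MHz = 12.5 MHz.
122.8 MHz mod fs = 7.75 MHz.
7.75 MHz ≤ fs/2 = 19.175 MHz, appears at 7.75 MHz.
64.2 MHz mod fs = 25.85 MHz.
25.85 MHz > fs/2 = 19.175 MHz, folds to fs − 25.85 MHz = 12.5 MHz.
90.6 MHz mod fs = 13.9 MHz.
13.9 MHz ≤ fs/2 = 19.175 MHz, appears at 13.9 MHz.
64.2 MHz and 102.55 MHz both map to 12.5 MHz.

64.2 MHz, 102.55 MHz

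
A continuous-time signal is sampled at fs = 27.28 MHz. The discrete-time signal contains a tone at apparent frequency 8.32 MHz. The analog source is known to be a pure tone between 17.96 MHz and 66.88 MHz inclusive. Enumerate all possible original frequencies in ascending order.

18.96 MHz, 35.6 MHz, 46.24 MHz, 62.88 MHz

Frequencies that alias to 8.32 MHz are k·fs ± 8.32 MHz for integer k ≥ 0.
k=0: 8.32 MHz.
k=1: 18.96 MHz, 35.6 MHz.
k=2: 46.24 MHz, 62.88 MHz.
k=3: 73.52 MHz, 90.16 MHz.
Within [17.96 MHz, 66.88 MHz]: 18.96 MHz, 35.6 MHz, 46.24 MHz, 62.88 MHz.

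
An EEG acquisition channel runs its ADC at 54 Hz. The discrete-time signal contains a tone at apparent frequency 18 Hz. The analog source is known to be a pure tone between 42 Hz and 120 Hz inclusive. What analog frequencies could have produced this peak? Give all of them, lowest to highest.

Frequencies that alias to 18 Hz are k·fs ± 18 Hz for integer k ≥ 0.
k=0: 18 Hz.
k=1: 36 Hz, 72 Hz.
k=2: 90 Hz, 126 Hz.
k=3: 144 Hz, 180 Hz.
Within [42 Hz, 120 Hz]: 72 Hz, 90 Hz.

72 Hz, 90 Hz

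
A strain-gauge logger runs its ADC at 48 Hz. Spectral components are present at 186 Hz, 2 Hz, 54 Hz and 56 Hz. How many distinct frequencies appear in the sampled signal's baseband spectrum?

3

fs/2 = 24 Hz.
186 Hz mod fs = 42 Hz.
42 Hz > fs/2 = 24 Hz, folds to fs − 42 Hz = 6 Hz.
2 Hz ≤ fs/2 = 24 Hz, passes unchanged.
54 Hz mod fs = 6 Hz.
6 Hz ≤ fs/2 = 24 Hz, appears at 6 Hz.
56 Hz mod fs = 8 Hz.
8 Hz ≤ fs/2 = 24 Hz, appears at 8 Hz.
Distinct values: {2 Hz, 6 Hz, 8 Hz} → 3.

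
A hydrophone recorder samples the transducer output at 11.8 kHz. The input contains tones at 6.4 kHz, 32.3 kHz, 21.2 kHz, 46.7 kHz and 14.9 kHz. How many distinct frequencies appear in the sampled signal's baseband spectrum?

4

fs/2 = 5.9 kHz.
6.4 kHz > fs/2 = 5.9 kHz, folds to fs − 6.4 kHz = 5.4 kHz.
32.3 kHz mod fs = 8.7 kHz.
8.7 kHz > fs/2 = 5.9 kHz, folds to fs − 8.7 kHz = 3.1 kHz.
21.2 kHz mod fs = 9.4 kHz.
9.4 kHz > fs/2 = 5.9 kHz, folds to fs − 9.4 kHz = 2.4 kHz.
46.7 kHz mod fs = 11.3 kHz.
11.3 kHz > fs/2 = 5.9 kHz, folds to fs − 11.3 kHz = 0.5 kHz.
14.9 kHz mod fs = 3.1 kHz.
3.1 kHz ≤ fs/2 = 5.9 kHz, appears at 3.1 kHz.
Distinct values: {0.5 kHz, 2.4 kHz, 3.1 kHz, 5.4 kHz} → 4.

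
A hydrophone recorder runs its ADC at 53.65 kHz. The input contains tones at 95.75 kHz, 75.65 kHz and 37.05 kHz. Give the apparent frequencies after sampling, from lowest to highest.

fs/2 = 26.825 kHz.
95.75 kHz mod fs = 42.1 kHz.
42.1 kHz > fs/2 = 26.825 kHz, folds to fs − 42.1 kHz = 11.55 kHz.
75.65 kHz mod fs = 22 kHz.
22 kHz ≤ fs/2 = 26.825 kHz, appears at 22 kHz.
37.05 kHz > fs/2 = 26.825 kHz, folds to fs − 37.05 kHz = 16.6 kHz.
Distinct values: {11.55 kHz, 16.6 kHz, 22 kHz}.

11.55 kHz, 16.6 kHz, 22 kHz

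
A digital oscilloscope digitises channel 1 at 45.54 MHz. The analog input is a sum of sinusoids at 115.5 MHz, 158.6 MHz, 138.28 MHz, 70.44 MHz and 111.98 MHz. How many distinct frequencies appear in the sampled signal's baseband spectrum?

5

fs/2 = 22.77 MHz.
115.5 MHz mod fs = 24.42 MHz.
24.42 MHz > fs/2 = 22.77 MHz, folds to fs − 24.42 MHz = 21.12 MHz.
158.6 MHz mod fs = 21.98 MHz.
21.98 MHz ≤ fs/2 = 22.77 MHz, appears at 21.98 MHz.
138.28 MHz mod fs = 1.66 MHz.
1.66 MHz ≤ fs/2 = 22.77 MHz, appears at 1.66 MHz.
70.44 MHz mod fs = 24.9 MHz.
24.9 MHz > fs/2 = 22.77 MHz, folds to fs − 24.9 MHz = 20.64 MHz.
111.98 MHz mod fs = 20.9 MHz.
20.9 MHz ≤ fs/2 = 22.77 MHz, appears at 20.9 MHz.
Distinct values: {1.66 MHz, 20.64 MHz, 20.9 MHz, 21.12 MHz, 21.98 MHz} → 5.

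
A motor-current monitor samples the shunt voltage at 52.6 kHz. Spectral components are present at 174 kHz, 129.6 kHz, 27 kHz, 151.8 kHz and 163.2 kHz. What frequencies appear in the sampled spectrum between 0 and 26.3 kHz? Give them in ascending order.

fs/2 = 26.3 kHz.
174 kHz mod fs = 16.2 kHz.
16.2 kHz ≤ fs/2 = 26.3 kHz, appears at 16.2 kHz.
129.6 kHz mod fs = 24.4 kHz.
24.4 kHz ≤ fs/2 = 26.3 kHz, appears at 24.4 kHz.
27 kHz > fs/2 = 26.3 kHz, folds to fs − 27 kHz = 25.6 kHz.
151.8 kHz mod fs = 46.6 kHz.
46.6 kHz > fs/2 = 26.3 kHz, folds to fs − 46.6 kHz = 6 kHz.
163.2 kHz mod fs = 5.4 kHz.
5.4 kHz ≤ fs/2 = 26.3 kHz, appears at 5.4 kHz.
Distinct values: {5.4 kHz, 6 kHz, 16.2 kHz, 24.4 kHz, 25.6 kHz}.

5.4 kHz, 6 kHz, 16.2 kHz, 24.4 kHz, 25.6 kHz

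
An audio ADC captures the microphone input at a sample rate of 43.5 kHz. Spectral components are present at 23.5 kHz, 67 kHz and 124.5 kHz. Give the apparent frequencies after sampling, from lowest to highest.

fs/2 = 21.75 kHz.
23.5 kHz > fs/2 = 21.75 kHz, folds to fs − 23.5 kHz = 20 kHz.
67 kHz mod fs = 23.5 kHz.
23.5 kHz > fs/2 = 21.75 kHz, folds to fs − 23.5 kHz = 20 kHz.
124.5 kHz mod fs = 37.5 kHz.
37.5 kHz > fs/2 = 21.75 kHz, folds to fs − 37.5 kHz = 6 kHz.
Distinct values: {6 kHz, 20 kHz}.

6 kHz, 20 kHz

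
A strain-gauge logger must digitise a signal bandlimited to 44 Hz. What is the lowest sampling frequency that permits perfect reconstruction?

Nyquist rate = 2 × 44 Hz = 88 Hz.

88 Hz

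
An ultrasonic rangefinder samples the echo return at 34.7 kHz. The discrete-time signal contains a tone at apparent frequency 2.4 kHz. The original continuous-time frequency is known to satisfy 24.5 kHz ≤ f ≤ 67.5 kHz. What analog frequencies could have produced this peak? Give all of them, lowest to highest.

Frequencies that alias to 2.4 kHz are k·fs ± 2.4 kHz for integer k ≥ 0.
k=0: 2.4 kHz.
k=1: 32.3 kHz, 37.1 kHz.
k=2: 67 kHz, 71.8 kHz.
k=3: 101.7 kHz, 106.5 kHz.
Within [24.5 kHz, 67.5 kHz]: 32.3 kHz, 37.1 kHz, 67 kHz.

32.3 kHz, 37.1 kHz, 67 kHz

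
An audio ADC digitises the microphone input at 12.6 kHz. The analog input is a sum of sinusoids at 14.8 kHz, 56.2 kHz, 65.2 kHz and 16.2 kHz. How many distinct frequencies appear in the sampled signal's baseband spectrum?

3

fs/2 = 6.3 kHz.
14.8 kHz mod fs = 2.2 kHz.
2.2 kHz ≤ fs/2 = 6.3 kHz, appears at 2.2 kHz.
56.2 kHz mod fs = 5.8 kHz.
5.8 kHz ≤ fs/2 = 6.3 kHz, appears at 5.8 kHz.
65.2 kHz mod fs = 2.2 kHz.
2.2 kHz ≤ fs/2 = 6.3 kHz, appears at 2.2 kHz.
16.2 kHz mod fs = 3.6 kHz.
3.6 kHz ≤ fs/2 = 6.3 kHz, appears at 3.6 kHz.
Distinct values: {2.2 kHz, 3.6 kHz, 5.8 kHz} → 3.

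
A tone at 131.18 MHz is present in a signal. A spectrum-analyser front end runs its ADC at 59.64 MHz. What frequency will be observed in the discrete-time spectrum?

11.9 MHz

131.18 MHz mod fs = 11.9 MHz.
11.9 MHz ≤ fs/2 = 29.82 MHz, appears at 11.9 MHz.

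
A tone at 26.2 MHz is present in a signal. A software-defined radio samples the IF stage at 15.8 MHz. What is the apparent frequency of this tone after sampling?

26.2 MHz mod fs = 10.4 MHz.
10.4 MHz > fs/2 = 7.9 MHz, folds to fs − 10.4 MHz = 5.4 MHz.

5.4 MHz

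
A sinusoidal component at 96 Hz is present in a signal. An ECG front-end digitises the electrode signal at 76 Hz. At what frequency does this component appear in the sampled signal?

20 Hz

96 Hz mod fs = 20 Hz.
20 Hz ≤ fs/2 = 38 Hz, appears at 20 Hz.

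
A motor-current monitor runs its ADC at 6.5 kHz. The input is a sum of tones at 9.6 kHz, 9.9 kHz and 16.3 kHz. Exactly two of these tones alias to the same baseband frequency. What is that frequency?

3.1 kHz

fs/2 = 3.25 kHz.
9.6 kHz mod fs = 3.1 kHz.
3.1 kHz ≤ fs/2 = 3.25 kHz, appears at 3.1 kHz.
9.9 kHz mod fs = 3.4 kHz.
3.4 kHz > fs/2 = 3.25 kHz, folds to fs − 3.4 kHz = 3.1 kHz.
16.3 kHz mod fs = 3.3 kHz.
3.3 kHz > fs/2 = 3.25 kHz, folds to fs − 3.3 kHz = 3.2 kHz.
9.6 kHz and 9.9 kHz both map to 3.1 kHz.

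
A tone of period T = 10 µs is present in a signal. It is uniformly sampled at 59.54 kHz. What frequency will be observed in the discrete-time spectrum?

T = 10 µs → f = 1/T = 100 kHz.
100 kHz mod fs = 40.46 kHz.
40.46 kHz > fs/2 = 29.77 kHz, folds to fs − 40.46 kHz = 19.08 kHz.

19.08 kHz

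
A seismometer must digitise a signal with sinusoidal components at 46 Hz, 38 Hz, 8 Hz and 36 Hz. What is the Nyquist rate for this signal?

92 Hz

Highest-frequency component: 46 Hz.
Nyquist rate = 2 × 46 Hz = 92 Hz.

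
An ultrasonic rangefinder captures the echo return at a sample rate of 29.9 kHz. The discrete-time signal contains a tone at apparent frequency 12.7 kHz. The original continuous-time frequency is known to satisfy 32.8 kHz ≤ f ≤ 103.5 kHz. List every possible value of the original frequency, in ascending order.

42.6 kHz, 47.1 kHz, 72.5 kHz, 77 kHz, 102.4 kHz

Frequencies that alias to 12.7 kHz are k·fs ± 12.7 kHz for integer k ≥ 0.
k=0: 12.7 kHz.
k=1: 17.2 kHz, 42.6 kHz.
k=2: 47.1 kHz, 72.5 kHz.
k=3: 77 kHz, 102.4 kHz.
k=4: 106.9 kHz, 132.3 kHz.
Within [32.8 kHz, 103.5 kHz]: 42.6 kHz, 47.1 kHz, 72.5 kHz, 77 kHz, 102.4 kHz.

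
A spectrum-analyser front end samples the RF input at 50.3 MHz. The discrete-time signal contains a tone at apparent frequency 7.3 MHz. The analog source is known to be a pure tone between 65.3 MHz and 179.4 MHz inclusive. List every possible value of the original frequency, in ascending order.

Frequencies that alias to 7.3 MHz are k·fs ± 7.3 MHz for integer k ≥ 0.
k=0: 7.3 MHz.
k=1: 43 MHz, 57.6 MHz.
k=2: 93.3 MHz, 107.9 MHz.
k=3: 143.6 MHz, 158.2 MHz.
k=4: 193.9 MHz, 208.5 MHz.
Within [65.3 MHz, 179.4 MHz]: 93.3 MHz, 107.9 MHz, 143.6 MHz, 158.2 MHz.

93.3 MHz, 107.9 MHz, 143.6 MHz, 158.2 MHz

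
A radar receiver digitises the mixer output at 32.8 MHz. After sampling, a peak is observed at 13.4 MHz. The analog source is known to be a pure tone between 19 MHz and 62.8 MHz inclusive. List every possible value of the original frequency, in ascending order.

19.4 MHz, 46.2 MHz, 52.2 MHz

Frequencies that alias to 13.4 MHz are k·fs ± 13.4 MHz for integer k ≥ 0.
k=0: 13.4 MHz.
k=1: 19.4 MHz, 46.2 MHz.
k=2: 52.2 MHz, 79 MHz.
k=3: 85 MHz, 111.8 MHz.
Within [19 MHz, 62.8 MHz]: 19.4 MHz, 46.2 MHz, 52.2 MHz.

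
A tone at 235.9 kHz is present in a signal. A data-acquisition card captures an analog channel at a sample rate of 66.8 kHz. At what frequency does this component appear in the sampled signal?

235.9 kHz mod fs = 35.5 kHz.
35.5 kHz > fs/2 = 33.4 kHz, folds to fs − 35.5 kHz = 31.3 kHz.

31.3 kHz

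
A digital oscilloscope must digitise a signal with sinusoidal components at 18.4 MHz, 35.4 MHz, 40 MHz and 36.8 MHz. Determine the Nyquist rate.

Highest-frequency component: 40 MHz.
Nyquist rate = 2 × 40 MHz = 80 MHz.

80 MHz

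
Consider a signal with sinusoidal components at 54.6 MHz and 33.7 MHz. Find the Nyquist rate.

Highest-frequency component: 54.6 MHz.
Nyquist rate = 2 × 54.6 MHz = 109.2 MHz.

109.2 MHz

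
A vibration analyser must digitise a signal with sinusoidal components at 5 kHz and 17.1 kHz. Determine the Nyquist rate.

Highest-frequency component: 17.1 kHz.
Nyquist rate = 2 × 17.1 kHz = 34.2 kHz.

34.2 kHz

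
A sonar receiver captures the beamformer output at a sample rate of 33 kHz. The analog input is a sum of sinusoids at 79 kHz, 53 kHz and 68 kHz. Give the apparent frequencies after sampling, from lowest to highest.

2 kHz, 13 kHz

fs/2 = 16.5 kHz.
79 kHz mod fs = 13 kHz.
13 kHz ≤ fs/2 = 16.5 kHz, appears at 13 kHz.
53 kHz mod fs = 20 kHz.
20 kHz > fs/2 = 16.5 kHz, folds to fs − 20 kHz = 13 kHz.
68 kHz mod fs = 2 kHz.
2 kHz ≤ fs/2 = 16.5 kHz, appears at 2 kHz.
Distinct values: {2 kHz, 13 kHz}.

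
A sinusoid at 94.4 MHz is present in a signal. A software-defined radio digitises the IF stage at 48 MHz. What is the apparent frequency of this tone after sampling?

1.6 MHz

94.4 MHz mod fs = 46.4 MHz.
46.4 MHz > fs/2 = 24 MHz, folds to fs − 46.4 MHz = 1.6 MHz.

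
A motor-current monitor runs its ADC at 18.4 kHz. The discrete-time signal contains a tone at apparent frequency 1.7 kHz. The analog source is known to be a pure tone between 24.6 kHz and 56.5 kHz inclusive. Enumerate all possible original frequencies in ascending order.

Frequencies that alias to 1.7 kHz are k·fs ± 1.7 kHz for integer k ≥ 0.
k=0: 1.7 kHz.
k=1: 16.7 kHz, 20.1 kHz.
k=2: 35.1 kHz, 38.5 kHz.
k=3: 53.5 kHz, 56.9 kHz.
k=4: 71.9 kHz, 75.3 kHz.
Within [24.6 kHz, 56.5 kHz]: 35.1 kHz, 38.5 kHz, 53.5 kHz.

35.1 kHz, 38.5 kHz, 53.5 kHz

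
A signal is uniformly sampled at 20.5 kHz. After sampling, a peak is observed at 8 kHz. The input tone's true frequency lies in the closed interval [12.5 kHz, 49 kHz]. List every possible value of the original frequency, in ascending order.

12.5 kHz, 28.5 kHz, 33 kHz, 49 kHz

Frequencies that alias to 8 kHz are k·fs ± 8 kHz for integer k ≥ 0.
k=0: 8 kHz.
k=1: 12.5 kHz, 28.5 kHz.
k=2: 33 kHz, 49 kHz.
k=3: 53.5 kHz, 69.5 kHz.
Within [12.5 kHz, 49 kHz]: 12.5 kHz, 28.5 kHz, 33 kHz, 49 kHz.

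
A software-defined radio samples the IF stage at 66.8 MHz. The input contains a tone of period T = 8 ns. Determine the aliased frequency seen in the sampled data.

T = 8 ns → f = 1/T = 125 MHz.
125 MHz mod fs = 58.2 MHz.
58.2 MHz > fs/2 = 33.4 MHz, folds to fs − 58.2 MHz = 8.6 MHz.

8.6 MHz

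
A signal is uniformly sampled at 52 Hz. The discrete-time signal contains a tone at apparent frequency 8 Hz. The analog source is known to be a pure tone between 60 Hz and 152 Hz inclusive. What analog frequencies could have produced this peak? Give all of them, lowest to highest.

Frequencies that alias to 8 Hz are k·fs ± 8 Hz for integer k ≥ 0.
k=0: 8 Hz.
k=1: 44 Hz, 60 Hz.
k=2: 96 Hz, 112 Hz.
k=3: 148 Hz, 164 Hz.
k=4: 200 Hz, 216 Hz.
Within [60 Hz, 152 Hz]: 60 Hz, 96 Hz, 112 Hz, 148 Hz.

60 Hz, 96 Hz, 112 Hz, 148 Hz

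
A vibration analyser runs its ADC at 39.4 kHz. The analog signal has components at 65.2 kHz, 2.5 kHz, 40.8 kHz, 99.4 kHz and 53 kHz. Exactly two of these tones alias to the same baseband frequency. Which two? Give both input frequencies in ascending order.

53 kHz, 65.2 kHz

fs/2 = 19.7 kHz.
65.2 kHz mod fs = 25.8 kHz.
25.8 kHz > fs/2 = 19.7 kHz, folds to fs − 25.8 kHz = 13.6 kHz.
2.5 kHz ≤ fs/2 = 19.7 kHz, passes unchanged.
40.8 kHz mod fs = 1.4 kHz.
1.4 kHz ≤ fs/2 = 19.7 kHz, appears at 1.4 kHz.
99.4 kHz mod fs = 20.6 kHz.
20.6 kHz > fs/2 = 19.7 kHz, folds to fs − 20.6 kHz = 18.8 kHz.
53 kHz mod fs = 13.6 kHz.
13.6 kHz ≤ fs/2 = 19.7 kHz, appears at 13.6 kHz.
53 kHz and 65.2 kHz both map to 13.6 kHz.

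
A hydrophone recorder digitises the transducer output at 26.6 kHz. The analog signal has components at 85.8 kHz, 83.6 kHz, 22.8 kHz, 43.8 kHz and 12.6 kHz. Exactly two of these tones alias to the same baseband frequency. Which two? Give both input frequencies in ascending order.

fs/2 = 13.3 kHz.
85.8 kHz mod fs = 6 kHz.
6 kHz ≤ fs/2 = 13.3 kHz, appears at 6 kHz.
83.6 kHz mod fs = 3.8 kHz.
3.8 kHz ≤ fs/2 = 13.3 kHz, appears at 3.8 kHz.
22.8 kHz > fs/2 = 13.3 kHz, folds to fs − 22.8 kHz = 3.8 kHz.
43.8 kHz mod fs = 17.2 kHz.
17.2 kHz > fs/2 = 13.3 kHz, folds to fs − 17.2 kHz = 9.4 kHz.
12.6 kHz ≤ fs/2 = 13.3 kHz, passes unchanged.
22.8 kHz and 83.6 kHz both map to 3.8 kHz.

22.8 kHz, 83.6 kHz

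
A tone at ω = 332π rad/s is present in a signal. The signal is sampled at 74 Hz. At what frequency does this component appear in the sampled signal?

18 Hz

ω = 332π rad/s → f = ω/(2π) = 166 Hz.
166 Hz mod fs = 18 Hz.
18 Hz ≤ fs/2 = 37 Hz, appears at 18 Hz.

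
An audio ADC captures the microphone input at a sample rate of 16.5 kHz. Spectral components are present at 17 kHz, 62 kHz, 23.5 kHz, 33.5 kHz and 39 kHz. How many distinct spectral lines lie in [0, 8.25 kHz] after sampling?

4

fs/2 = 8.25 kHz.
17 kHz mod fs = 0.5 kHz.
0.5 kHz ≤ fs/2 = 8.25 kHz, appears at 0.5 kHz.
62 kHz mod fs = 12.5 kHz.
12.5 kHz > fs/2 = 8.25 kHz, folds to fs − 12.5 kHz = 4 kHz.
23.5 kHz mod fs = 7 kHz.
7 kHz ≤ fs/2 = 8.25 kHz, appears at 7 kHz.
33.5 kHz mod fs = 0.5 kHz.
0.5 kHz ≤ fs/2 = 8.25 kHz, appears at 0.5 kHz.
39 kHz mod fs = 6 kHz.
6 kHz ≤ fs/2 = 8.25 kHz, appears at 6 kHz.
Distinct values: {0.5 kHz, 4 kHz, 6 kHz, 7 kHz} → 4.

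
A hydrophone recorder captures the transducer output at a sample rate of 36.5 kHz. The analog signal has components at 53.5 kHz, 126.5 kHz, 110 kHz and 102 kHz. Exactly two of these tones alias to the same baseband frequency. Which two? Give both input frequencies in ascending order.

53.5 kHz, 126.5 kHz

fs/2 = 18.25 kHz.
53.5 kHz mod fs = 17 kHz.
17 kHz ≤ fs/2 = 18.25 kHz, appears at 17 kHz.
126.5 kHz mod fs = 17 kHz.
17 kHz ≤ fs/2 = 18.25 kHz, appears at 17 kHz.
110 kHz mod fs = 0.5 kHz.
0.5 kHz ≤ fs/2 = 18.25 kHz, appears at 0.5 kHz.
102 kHz mod fs = 29 kHz.
29 kHz > fs/2 = 18.25 kHz, folds to fs − 29 kHz = 7.5 kHz.
53.5 kHz and 126.5 kHz both map to 17 kHz.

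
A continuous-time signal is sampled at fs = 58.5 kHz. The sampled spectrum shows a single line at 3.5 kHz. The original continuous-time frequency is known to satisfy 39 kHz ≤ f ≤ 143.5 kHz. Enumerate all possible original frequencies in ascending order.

55 kHz, 62 kHz, 113.5 kHz, 120.5 kHz

Frequencies that alias to 3.5 kHz are k·fs ± 3.5 kHz for integer k ≥ 0.
k=0: 3.5 kHz.
k=1: 55 kHz, 62 kHz.
k=2: 113.5 kHz, 120.5 kHz.
k=3: 172 kHz, 179 kHz.
Within [39 kHz, 143.5 kHz]: 55 kHz, 62 kHz, 113.5 kHz, 120.5 kHz.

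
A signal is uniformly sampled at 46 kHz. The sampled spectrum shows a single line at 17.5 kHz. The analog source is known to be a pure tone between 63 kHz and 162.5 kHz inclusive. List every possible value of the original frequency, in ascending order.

Frequencies that alias to 17.5 kHz are k·fs ± 17.5 kHz for integer k ≥ 0.
k=0: 17.5 kHz.
k=1: 28.5 kHz, 63.5 kHz.
k=2: 74.5 kHz, 109.5 kHz.
k=3: 120.5 kHz, 155.5 kHz.
k=4: 166.5 kHz, 201.5 kHz.
Within [63 kHz, 162.5 kHz]: 63.5 kHz, 74.5 kHz, 109.5 kHz, 120.5 kHz, 155.5 kHz.

63.5 kHz, 74.5 kHz, 109.5 kHz, 120.5 kHz, 155.5 kHz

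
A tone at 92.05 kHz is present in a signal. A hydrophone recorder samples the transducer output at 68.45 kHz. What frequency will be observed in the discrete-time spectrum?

23.6 kHz

92.05 kHz mod fs = 23.6 kHz.
23.6 kHz ≤ fs/2 = 34.225 kHz, appears at 23.6 kHz.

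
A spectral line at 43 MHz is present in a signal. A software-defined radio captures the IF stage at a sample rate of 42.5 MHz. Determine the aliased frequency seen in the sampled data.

43 MHz mod fs = 0.5 MHz.
0.5 MHz ≤ fs/2 = 21.25 MHz, appears at 0.5 MHz.

0.5 MHz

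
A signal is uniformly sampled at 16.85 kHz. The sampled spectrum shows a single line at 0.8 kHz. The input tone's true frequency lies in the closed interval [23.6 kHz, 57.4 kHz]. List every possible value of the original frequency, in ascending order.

32.9 kHz, 34.5 kHz, 49.75 kHz, 51.35 kHz

Frequencies that alias to 0.8 kHz are k·fs ± 0.8 kHz for integer k ≥ 0.
k=0: 0.8 kHz.
k=1: 16.05 kHz, 17.65 kHz.
k=2: 32.9 kHz, 34.5 kHz.
k=3: 49.75 kHz, 51.35 kHz.
k=4: 66.6 kHz, 68.2 kHz.
Within [23.6 kHz, 57.4 kHz]: 32.9 kHz, 34.5 kHz, 49.75 kHz, 51.35 kHz.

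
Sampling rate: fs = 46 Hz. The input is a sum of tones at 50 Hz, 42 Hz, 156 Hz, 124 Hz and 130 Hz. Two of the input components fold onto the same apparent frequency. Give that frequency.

fs/2 = 23 Hz.
50 Hz mod fs = 4 Hz.
4 Hz ≤ fs/2 = 23 Hz, appears at 4 Hz.
42 Hz > fs/2 = 23 Hz, folds to fs − 42 Hz = 4 Hz.
156 Hz mod fs = 18 Hz.
18 Hz ≤ fs/2 = 23 Hz, appears at 18 Hz.
124 Hz mod fs = 32 Hz.
32 Hz > fs/2 = 23 Hz, folds to fs − 32 Hz = 14 Hz.
130 Hz mod fs = 38 Hz.
38 Hz > fs/2 = 23 Hz, folds to fs − 38 Hz = 8 Hz.
42 Hz and 50 Hz both map to 4 Hz.

4 Hz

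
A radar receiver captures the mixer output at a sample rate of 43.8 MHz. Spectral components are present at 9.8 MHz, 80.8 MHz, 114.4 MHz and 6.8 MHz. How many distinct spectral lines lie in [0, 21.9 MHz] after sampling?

3

fs/2 = 21.9 MHz.
9.8 MHz ≤ fs/2 = 21.9 MHz, passes unchanged.
80.8 MHz mod fs = 37 MHz.
37 MHz > fs/2 = 21.9 MHz, folds to fs − 37 MHz = 6.8 MHz.
114.4 MHz mod fs = 26.8 MHz.
26.8 MHz > fs/2 = 21.9 MHz, folds to fs − 26.8 MHz = 17 MHz.
6.8 MHz ≤ fs/2 = 21.9 MHz, passes unchanged.
Distinct values: {6.8 MHz, 9.8 MHz, 17 MHz} → 3.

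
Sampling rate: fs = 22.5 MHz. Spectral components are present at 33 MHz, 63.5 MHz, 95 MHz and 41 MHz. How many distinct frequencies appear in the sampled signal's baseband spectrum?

3

fs/2 = 11.25 MHz.
33 MHz mod fs = 10.5 MHz.
10.5 MHz ≤ fs/2 = 11.25 MHz, appears at 10.5 MHz.
63.5 MHz mod fs = 18.5 MHz.
18.5 MHz > fs/2 = 11.25 MHz, folds to fs − 18.5 MHz = 4 MHz.
95 MHz mod fs = 5 MHz.
5 MHz ≤ fs/2 = 11.25 MHz, appears at 5 MHz.
41 MHz mod fs = 18.5 MHz.
18.5 MHz > fs/2 = 11.25 MHz, folds to fs − 18.5 MHz = 4 MHz.
Distinct values: {4 MHz, 5 MHz, 10.5 MHz} → 3.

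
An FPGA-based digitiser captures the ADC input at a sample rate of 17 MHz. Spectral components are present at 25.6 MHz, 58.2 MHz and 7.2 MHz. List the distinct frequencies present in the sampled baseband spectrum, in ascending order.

7.2 MHz, 8.4 MHz

fs/2 = 8.5 MHz.
25.6 MHz mod fs = 8.6 MHz.
8.6 MHz > fs/2 = 8.5 MHz, folds to fs − 8.6 MHz = 8.4 MHz.
58.2 MHz mod fs = 7.2 MHz.
7.2 MHz ≤ fs/2 = 8.5 MHz, appears at 7.2 MHz.
7.2 MHz ≤ fs/2 = 8.5 MHz, passes unchanged.
Distinct values: {7.2 MHz, 8.4 MHz}.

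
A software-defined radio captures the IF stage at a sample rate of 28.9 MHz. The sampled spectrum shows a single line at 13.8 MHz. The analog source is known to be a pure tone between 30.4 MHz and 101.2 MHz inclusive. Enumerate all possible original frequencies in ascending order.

42.7 MHz, 44 MHz, 71.6 MHz, 72.9 MHz, 100.5 MHz

Frequencies that alias to 13.8 MHz are k·fs ± 13.8 MHz for integer k ≥ 0.
k=0: 13.8 MHz.
k=1: 15.1 MHz, 42.7 MHz.
k=2: 44 MHz, 71.6 MHz.
k=3: 72.9 MHz, 100.5 MHz.
k=4: 101.8 MHz, 129.4 MHz.
Within [30.4 MHz, 101.2 MHz]: 42.7 MHz, 44 MHz, 71.6 MHz, 72.9 MHz, 100.5 MHz.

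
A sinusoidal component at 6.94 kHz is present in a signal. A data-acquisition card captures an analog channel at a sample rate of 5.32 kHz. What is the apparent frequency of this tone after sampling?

1.62 kHz

6.94 kHz mod fs = 1.62 kHz.
1.62 kHz ≤ fs/2 = 2.66 kHz, appears at 1.62 kHz.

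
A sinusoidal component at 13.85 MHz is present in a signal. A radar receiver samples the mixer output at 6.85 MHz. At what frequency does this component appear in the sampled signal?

0.15 MHz

13.85 MHz mod fs = 0.15 MHz.
0.15 MHz ≤ fs/2 = 3.425 MHz, appears at 0.15 MHz.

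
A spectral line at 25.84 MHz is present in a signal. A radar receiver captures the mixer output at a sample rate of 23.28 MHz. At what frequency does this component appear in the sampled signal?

2.56 MHz

25.84 MHz mod fs = 2.56 MHz.
2.56 MHz ≤ fs/2 = 11.64 MHz, appears at 2.56 MHz.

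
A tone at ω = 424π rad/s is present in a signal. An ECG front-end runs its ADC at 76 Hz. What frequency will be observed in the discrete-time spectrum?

ω = 424π rad/s → f = ω/(2π) = 212 Hz.
212 Hz mod fs = 60 Hz.
60 Hz > fs/2 = 38 Hz, folds to fs − 60 Hz = 16 Hz.

16 Hz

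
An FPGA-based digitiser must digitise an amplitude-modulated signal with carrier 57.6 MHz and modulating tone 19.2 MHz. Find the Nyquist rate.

AM sidebands sit at fc ± fm = 38.4 MHz and 76.8 MHz.
Highest-frequency component: 76.8 MHz.
Nyquist rate = 2 × 76.8 MHz = 153.6 MHz.

153.6 MHz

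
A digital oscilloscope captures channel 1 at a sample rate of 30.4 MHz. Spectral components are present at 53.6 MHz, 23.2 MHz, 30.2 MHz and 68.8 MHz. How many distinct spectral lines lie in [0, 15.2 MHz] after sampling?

fs/2 = 15.2 MHz.
53.6 MHz mod fs = 23.2 MHz.
23.2 MHz > fs/2 = 15.2 MHz, folds to fs − 23.2 MHz = 7.2 MHz.
23.2 MHz > fs/2 = 15.2 MHz, folds to fs − 23.2 MHz = 7.2 MHz.
30.2 MHz > fs/2 = 15.2 MHz, folds to fs − 30.2 MHz = 0.2 MHz.
68.8 MHz mod fs = 8 MHz.
8 MHz ≤ fs/2 = 15.2 MHz, appears at 8 MHz.
Distinct values: {0.2 MHz, 7.2 MHz, 8 MHz} → 3.

3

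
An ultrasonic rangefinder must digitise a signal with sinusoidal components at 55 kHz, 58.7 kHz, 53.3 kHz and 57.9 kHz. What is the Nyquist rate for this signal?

Highest-frequency component: 58.7 kHz.
Nyquist rate = 2 × 58.7 kHz = 117.4 kHz.

117.4 kHz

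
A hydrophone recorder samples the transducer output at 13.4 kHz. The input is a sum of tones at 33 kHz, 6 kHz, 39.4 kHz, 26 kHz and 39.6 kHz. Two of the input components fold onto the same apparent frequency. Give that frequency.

0.8 kHz

fs/2 = 6.7 kHz.
33 kHz mod fs = 6.2 kHz.
6.2 kHz ≤ fs/2 = 6.7 kHz, appears at 6.2 kHz.
6 kHz ≤ fs/2 = 6.7 kHz, passes unchanged.
39.4 kHz mod fs = 12.6 kHz.
12.6 kHz > fs/2 = 6.7 kHz, folds to fs − 12.6 kHz = 0.8 kHz.
26 kHz mod fs = 12.6 kHz.
12.6 kHz > fs/2 = 6.7 kHz, folds to fs − 12.6 kHz = 0.8 kHz.
39.6 kHz mod fs = 12.8 kHz.
12.8 kHz > fs/2 = 6.7 kHz, folds to fs − 12.8 kHz = 0.6 kHz.
26 kHz and 39.4 kHz both map to 0.8 kHz.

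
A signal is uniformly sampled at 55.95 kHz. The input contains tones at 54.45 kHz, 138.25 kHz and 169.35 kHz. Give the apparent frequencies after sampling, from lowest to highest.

1.5 kHz, 26.35 kHz

fs/2 = 27.975 kHz.
54.45 kHz > fs/2 = 27.975 kHz, folds to fs − 54.45 kHz = 1.5 kHz.
138.25 kHz mod fs = 26.35 kHz.
26.35 kHz ≤ fs/2 = 27.975 kHz, appears at 26.35 kHz.
169.35 kHz mod fs = 1.5 kHz.
1.5 kHz ≤ fs/2 = 27.975 kHz, appears at 1.5 kHz.
Distinct values: {1.5 kHz, 26.35 kHz}.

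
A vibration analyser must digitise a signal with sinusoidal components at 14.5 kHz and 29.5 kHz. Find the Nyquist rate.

Highest-frequency component: 29.5 kHz.
Nyquist rate = 2 × 29.5 kHz = 59 kHz.

59 kHz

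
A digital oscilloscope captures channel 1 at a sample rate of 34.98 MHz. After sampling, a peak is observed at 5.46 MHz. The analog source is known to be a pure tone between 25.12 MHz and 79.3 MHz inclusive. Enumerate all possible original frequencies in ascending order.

29.52 MHz, 40.44 MHz, 64.5 MHz, 75.42 MHz

Frequencies that alias to 5.46 MHz are k·fs ± 5.46 MHz for integer k ≥ 0.
k=0: 5.46 MHz.
k=1: 29.52 MHz, 40.44 MHz.
k=2: 64.5 MHz, 75.42 MHz.
k=3: 99.48 MHz, 110.4 MHz.
Within [25.12 MHz, 79.3 MHz]: 29.52 MHz, 40.44 MHz, 64.5 MHz, 75.42 MHz.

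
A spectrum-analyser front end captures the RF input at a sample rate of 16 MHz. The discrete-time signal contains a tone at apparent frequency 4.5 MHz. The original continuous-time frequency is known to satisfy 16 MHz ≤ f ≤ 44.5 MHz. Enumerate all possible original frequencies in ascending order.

20.5 MHz, 27.5 MHz, 36.5 MHz, 43.5 MHz

Frequencies that alias to 4.5 MHz are k·fs ± 4.5 MHz for integer k ≥ 0.
k=0: 4.5 MHz.
k=1: 11.5 MHz, 20.5 MHz.
k=2: 27.5 MHz, 36.5 MHz.
k=3: 43.5 MHz, 52.5 MHz.
k=4: 59.5 MHz, 68.5 MHz.
Within [16 MHz, 44.5 MHz]: 20.5 MHz, 27.5 MHz, 36.5 MHz, 43.5 MHz.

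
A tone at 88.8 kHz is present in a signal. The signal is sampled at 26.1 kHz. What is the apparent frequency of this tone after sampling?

88.8 kHz mod fs = 10.5 kHz.
10.5 kHz ≤ fs/2 = 13.05 kHz, appears at 10.5 kHz.

10.5 kHz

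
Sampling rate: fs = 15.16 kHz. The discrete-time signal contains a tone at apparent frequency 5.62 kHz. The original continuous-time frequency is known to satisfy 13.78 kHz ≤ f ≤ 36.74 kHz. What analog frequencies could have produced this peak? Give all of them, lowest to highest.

Frequencies that alias to 5.62 kHz are k·fs ± 5.62 kHz for integer k ≥ 0.
k=0: 5.62 kHz.
k=1: 9.54 kHz, 20.78 kHz.
k=2: 24.7 kHz, 35.94 kHz.
k=3: 39.86 kHz, 51.1 kHz.
Within [13.78 kHz, 36.74 kHz]: 20.78 kHz, 24.7 kHz, 35.94 kHz.

20.78 kHz, 24.7 kHz, 35.94 kHz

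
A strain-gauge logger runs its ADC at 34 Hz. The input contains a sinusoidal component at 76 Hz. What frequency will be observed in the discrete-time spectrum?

76 Hz mod fs = 8 Hz.
8 Hz ≤ fs/2 = 17 Hz, appears at 8 Hz.

8 Hz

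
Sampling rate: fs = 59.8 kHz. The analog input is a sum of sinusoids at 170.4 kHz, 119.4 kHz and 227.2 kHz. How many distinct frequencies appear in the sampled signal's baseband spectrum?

3

fs/2 = 29.9 kHz.
170.4 kHz mod fs = 50.8 kHz.
50.8 kHz > fs/2 = 29.9 kHz, folds to fs − 50.8 kHz = 9 kHz.
119.4 kHz mod fs = 59.6 kHz.
59.6 kHz > fs/2 = 29.9 kHz, folds to fs − 59.6 kHz = 0.2 kHz.
227.2 kHz mod fs = 47.8 kHz.
47.8 kHz > fs/2 = 29.9 kHz, folds to fs − 47.8 kHz = 12 kHz.
Distinct values: {0.2 kHz, 9 kHz, 12 kHz} → 3.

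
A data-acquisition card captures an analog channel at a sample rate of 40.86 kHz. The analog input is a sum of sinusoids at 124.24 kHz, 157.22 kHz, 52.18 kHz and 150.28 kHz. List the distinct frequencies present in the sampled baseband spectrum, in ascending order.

fs/2 = 20.43 kHz.
124.24 kHz mod fs = 1.66 kHz.
1.66 kHz ≤ fs/2 = 20.43 kHz, appears at 1.66 kHz.
157.22 kHz mod fs = 34.64 kHz.
34.64 kHz > fs/2 = 20.43 kHz, folds to fs − 34.64 kHz = 6.22 kHz.
52.18 kHz mod fs = 11.32 kHz.
11.32 kHz ≤ fs/2 = 20.43 kHz, appears at 11.32 kHz.
150.28 kHz mod fs = 27.7 kHz.
27.7 kHz > fs/2 = 20.43 kHz, folds to fs − 27.7 kHz = 13.16 kHz.
Distinct values: {1.66 kHz, 6.22 kHz, 11.32 kHz, 13.16 kHz}.

1.66 kHz, 6.22 kHz, 11.32 kHz, 13.16 kHz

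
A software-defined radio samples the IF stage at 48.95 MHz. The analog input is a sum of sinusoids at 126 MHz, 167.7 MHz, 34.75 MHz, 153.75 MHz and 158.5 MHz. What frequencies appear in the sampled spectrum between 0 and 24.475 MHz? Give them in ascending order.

6.9 MHz, 11.65 MHz, 14.2 MHz, 20.85 MHz

fs/2 = 24.475 MHz.
126 MHz mod fs = 28.1 MHz.
28.1 MHz > fs/2 = 24.475 MHz, folds to fs − 28.1 MHz = 20.85 MHz.
167.7 MHz mod fs = 20.85 MHz.
20.85 MHz ≤ fs/2 = 24.475 MHz, appears at 20.85 MHz.
34.75 MHz > fs/2 = 24.475 MHz, folds to fs − 34.75 MHz = 14.2 MHz.
153.75 MHz mod fs = 6.9 MHz.
6.9 MHz ≤ fs/2 = 24.475 MHz, appears at 6.9 MHz.
158.5 MHz mod fs = 11.65 MHz.
11.65 MHz ≤ fs/2 = 24.475 MHz, appears at 11.65 MHz.
Distinct values: {6.9 MHz, 11.65 MHz, 14.2 MHz, 20.85 MHz}.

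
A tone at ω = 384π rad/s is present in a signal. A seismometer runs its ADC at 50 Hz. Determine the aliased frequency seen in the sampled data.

8 Hz

ω = 384π rad/s → f = ω/(2π) = 192 Hz.
192 Hz mod fs = 42 Hz.
42 Hz > fs/2 = 25 Hz, folds to fs − 42 Hz = 8 Hz.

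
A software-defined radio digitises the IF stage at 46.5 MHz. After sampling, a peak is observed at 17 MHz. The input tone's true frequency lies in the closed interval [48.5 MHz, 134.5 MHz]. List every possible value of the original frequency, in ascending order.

63.5 MHz, 76 MHz, 110 MHz, 122.5 MHz

Frequencies that alias to 17 MHz are k·fs ± 17 MHz for integer k ≥ 0.
k=0: 17 MHz.
k=1: 29.5 MHz, 63.5 MHz.
k=2: 76 MHz, 110 MHz.
k=3: 122.5 MHz, 156.5 MHz.
k=4: 169 MHz, 203 MHz.
Within [48.5 MHz, 134.5 MHz]: 63.5 MHz, 76 MHz, 110 MHz, 122.5 MHz.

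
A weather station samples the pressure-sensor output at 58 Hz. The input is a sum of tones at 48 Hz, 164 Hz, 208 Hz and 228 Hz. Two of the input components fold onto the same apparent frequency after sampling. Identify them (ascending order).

fs/2 = 29 Hz.
48 Hz > fs/2 = 29 Hz, folds to fs − 48 Hz = 10 Hz.
164 Hz mod fs = 48 Hz.
48 Hz > fs/2 = 29 Hz, folds to fs − 48 Hz = 10 Hz.
208 Hz mod fs = 34 Hz.
34 Hz > fs/2 = 29 Hz, folds to fs − 34 Hz = 24 Hz.
228 Hz mod fs = 54 Hz.
54 Hz > fs/2 = 29 Hz, folds to fs − 54 Hz = 4 Hz.
48 Hz and 164 Hz both map to 10 Hz.

48 Hz, 164 Hz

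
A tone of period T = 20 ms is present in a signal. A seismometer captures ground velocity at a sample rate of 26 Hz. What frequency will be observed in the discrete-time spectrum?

T = 20 ms → f = 1/T = 50 Hz.
50 Hz mod fs = 24 Hz.
24 Hz > fs/2 = 13 Hz, folds to fs − 24 Hz = 2 Hz.

2 Hz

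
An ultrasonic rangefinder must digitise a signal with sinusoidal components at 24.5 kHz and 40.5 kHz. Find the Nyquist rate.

81 kHz

Highest-frequency component: 40.5 kHz.
Nyquist rate = 2 × 40.5 kHz = 81 kHz.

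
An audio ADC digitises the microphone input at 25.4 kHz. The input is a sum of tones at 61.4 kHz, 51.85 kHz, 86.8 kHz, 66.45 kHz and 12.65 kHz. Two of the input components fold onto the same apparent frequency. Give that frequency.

fs/2 = 12.7 kHz.
61.4 kHz mod fs = 10.6 kHz.
10.6 kHz ≤ fs/2 = 12.7 kHz, appears at 10.6 kHz.
51.85 kHz mod fs = 1.05 kHz.
1.05 kHz ≤ fs/2 = 12.7 kHz, appears at 1.05 kHz.
86.8 kHz mod fs = 10.6 kHz.
10.6 kHz ≤ fs/2 = 12.7 kHz, appears at 10.6 kHz.
66.45 kHz mod fs = 15.65 kHz.
15.65 kHz > fs/2 = 12.7 kHz, folds to fs − 15.65 kHz = 9.75 kHz.
12.65 kHz ≤ fs/2 = 12.7 kHz, passes unchanged.
61.4 kHz and 86.8 kHz both map to 10.6 kHz.

10.6 kHz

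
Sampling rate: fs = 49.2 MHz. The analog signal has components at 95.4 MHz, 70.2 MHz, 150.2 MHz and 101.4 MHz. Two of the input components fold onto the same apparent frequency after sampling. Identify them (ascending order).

95.4 MHz, 101.4 MHz

fs/2 = 24.6 MHz.
95.4 MHz mod fs = 46.2 MHz.
46.2 MHz > fs/2 = 24.6 MHz, folds to fs − 46.2 MHz = 3 MHz.
70.2 MHz mod fs = 21 MHz.
21 MHz ≤ fs/2 = 24.6 MHz, appears at 21 MHz.
150.2 MHz mod fs = 2.6 MHz.
2.6 MHz ≤ fs/2 = 24.6 MHz, appears at 2.6 MHz.
101.4 MHz mod fs = 3 MHz.
3 MHz ≤ fs/2 = 24.6 MHz, appears at 3 MHz.
95.4 MHz and 101.4 MHz both map to 3 MHz.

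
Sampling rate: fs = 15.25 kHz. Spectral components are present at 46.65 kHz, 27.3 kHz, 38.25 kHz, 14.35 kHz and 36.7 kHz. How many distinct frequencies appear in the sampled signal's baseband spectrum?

4

fs/2 = 7.625 kHz.
46.65 kHz mod fs = 0.9 kHz.
0.9 kHz ≤ fs/2 = 7.625 kHz, appears at 0.9 kHz.
27.3 kHz mod fs = 12.05 kHz.
12.05 kHz > fs/2 = 7.625 kHz, folds to fs − 12.05 kHz = 3.2 kHz.
38.25 kHz mod fs = 7.75 kHz.
7.75 kHz > fs/2 = 7.625 kHz, folds to fs − 7.75 kHz = 7.5 kHz.
14.35 kHz > fs/2 = 7.625 kHz, folds to fs − 14.35 kHz = 0.9 kHz.
36.7 kHz mod fs = 6.2 kHz.
6.2 kHz ≤ fs/2 = 7.625 kHz, appears at 6.2 kHz.
Distinct values: {0.9 kHz, 3.2 kHz, 6.2 kHz, 7.5 kHz} → 4.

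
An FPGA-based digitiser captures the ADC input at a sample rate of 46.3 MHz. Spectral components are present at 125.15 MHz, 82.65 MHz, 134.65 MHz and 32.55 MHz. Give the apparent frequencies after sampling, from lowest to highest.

4.25 MHz, 9.95 MHz, 13.75 MHz

fs/2 = 23.15 MHz.
125.15 MHz mod fs = 32.55 MHz.
32.55 MHz > fs/2 = 23.15 MHz, folds to fs − 32.55 MHz = 13.75 MHz.
82.65 MHz mod fs = 36.35 MHz.
36.35 MHz > fs/2 = 23.15 MHz, folds to fs − 36.35 MHz = 9.95 MHz.
134.65 MHz mod fs = 42.05 MHz.
42.05 MHz > fs/2 = 23.15 MHz, folds to fs − 42.05 MHz = 4.25 MHz.
32.55 MHz > fs/2 = 23.15 MHz, folds to fs − 32.55 MHz = 13.75 MHz.
Distinct values: {4.25 MHz, 9.95 MHz, 13.75 MHz}.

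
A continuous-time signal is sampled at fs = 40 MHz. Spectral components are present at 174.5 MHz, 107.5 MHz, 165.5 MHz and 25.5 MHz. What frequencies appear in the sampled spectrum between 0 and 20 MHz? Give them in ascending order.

5.5 MHz, 12.5 MHz, 14.5 MHz

fs/2 = 20 MHz.
174.5 MHz mod fs = 14.5 MHz.
14.5 MHz ≤ fs/2 = 20 MHz, appears at 14.5 MHz.
107.5 MHz mod fs = 27.5 MHz.
27.5 MHz > fs/2 = 20 MHz, folds to fs − 27.5 MHz = 12.5 MHz.
165.5 MHz mod fs = 5.5 MHz.
5.5 MHz ≤ fs/2 = 20 MHz, appears at 5.5 MHz.
25.5 MHz > fs/2 = 20 MHz, folds to fs − 25.5 MHz = 14.5 MHz.
Distinct values: {5.5 MHz, 12.5 MHz, 14.5 MHz}.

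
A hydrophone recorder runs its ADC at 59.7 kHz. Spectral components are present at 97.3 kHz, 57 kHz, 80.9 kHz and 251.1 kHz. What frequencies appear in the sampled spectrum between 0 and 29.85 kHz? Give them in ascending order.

2.7 kHz, 12.3 kHz, 21.2 kHz, 22.1 kHz

fs/2 = 29.85 kHz.
97.3 kHz mod fs = 37.6 kHz.
37.6 kHz > fs/2 = 29.85 kHz, folds to fs − 37.6 kHz = 22.1 kHz.
57 kHz > fs/2 = 29.85 kHz, folds to fs − 57 kHz = 2.7 kHz.
80.9 kHz mod fs = 21.2 kHz.
21.2 kHz ≤ fs/2 = 29.85 kHz, appears at 21.2 kHz.
251.1 kHz mod fs = 12.3 kHz.
12.3 kHz ≤ fs/2 = 29.85 kHz, appears at 12.3 kHz.
Distinct values: {2.7 kHz, 12.3 kHz, 21.2 kHz, 22.1 kHz}.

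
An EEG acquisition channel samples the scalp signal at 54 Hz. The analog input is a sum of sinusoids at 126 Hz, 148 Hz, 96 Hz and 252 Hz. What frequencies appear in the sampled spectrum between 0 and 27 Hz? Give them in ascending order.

12 Hz, 14 Hz, 18 Hz

fs/2 = 27 Hz.
126 Hz mod fs = 18 Hz.
18 Hz ≤ fs/2 = 27 Hz, appears at 18 Hz.
148 Hz mod fs = 40 Hz.
40 Hz > fs/2 = 27 Hz, folds to fs − 40 Hz = 14 Hz.
96 Hz mod fs = 42 Hz.
42 Hz > fs/2 = 27 Hz, folds to fs − 42 Hz = 12 Hz.
252 Hz mod fs = 36 Hz.
36 Hz > fs/2 = 27 Hz, folds to fs − 36 Hz = 18 Hz.
Distinct values: {12 Hz, 14 Hz, 18 Hz}.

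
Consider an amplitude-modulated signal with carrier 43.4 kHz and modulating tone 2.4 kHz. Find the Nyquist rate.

AM sidebands sit at fc ± fm = 41 kHz and 45.8 kHz.
Highest-frequency component: 45.8 kHz.
Nyquist rate = 2 × 45.8 kHz = 91.6 kHz.

91.6 kHz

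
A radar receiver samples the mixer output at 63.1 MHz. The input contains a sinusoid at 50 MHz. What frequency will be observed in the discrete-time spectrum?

50 MHz > fs/2 = 31.55 MHz, folds to fs − 50 MHz = 13.1 MHz.

13.1 MHz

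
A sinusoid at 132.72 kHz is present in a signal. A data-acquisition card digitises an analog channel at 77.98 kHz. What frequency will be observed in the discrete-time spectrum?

132.72 kHz mod fs = 54.74 kHz.
54.74 kHz > fs/2 = 38.99 kHz, folds to fs − 54.74 kHz = 23.24 kHz.

23.24 kHz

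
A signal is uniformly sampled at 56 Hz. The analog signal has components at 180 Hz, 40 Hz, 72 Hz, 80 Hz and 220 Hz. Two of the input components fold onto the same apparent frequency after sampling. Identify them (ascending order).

fs/2 = 28 Hz.
180 Hz mod fs = 12 Hz.
12 Hz ≤ fs/2 = 28 Hz, appears at 12 Hz.
40 Hz > fs/2 = 28 Hz, folds to fs − 40 Hz = 16 Hz.
72 Hz mod fs = 16 Hz.
16 Hz ≤ fs/2 = 28 Hz, appears at 16 Hz.
80 Hz mod fs = 24 Hz.
24 Hz ≤ fs/2 = 28 Hz, appears at 24 Hz.
220 Hz mod fs = 52 Hz.
52 Hz > fs/2 = 28 Hz, folds to fs − 52 Hz = 4 Hz.
40 Hz and 72 Hz both map to 16 Hz.

40 Hz, 72 Hz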